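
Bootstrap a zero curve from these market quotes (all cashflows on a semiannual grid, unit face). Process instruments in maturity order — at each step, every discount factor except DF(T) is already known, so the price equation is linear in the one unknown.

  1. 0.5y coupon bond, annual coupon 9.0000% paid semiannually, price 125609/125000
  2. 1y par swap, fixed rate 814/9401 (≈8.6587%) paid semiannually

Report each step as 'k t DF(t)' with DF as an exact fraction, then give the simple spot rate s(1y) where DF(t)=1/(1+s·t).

1 1/2 601/625
2 1 4593/5000
s(1y) = (1/(4593/5000) − 1)/(1) = 407/4593 ≈ 8.8613%

step 1 [0.5y] bond c/2=9/200: DF=(125609/125000 − 9/200·(0))/(1+9/200) = 601/625 ≈ 0.961600
step 2 [1y] swap r/2=407/9401: DF=(1 − 407/9401·(0.961600))/(1+407/9401) = 4593/5000 ≈ 0.918600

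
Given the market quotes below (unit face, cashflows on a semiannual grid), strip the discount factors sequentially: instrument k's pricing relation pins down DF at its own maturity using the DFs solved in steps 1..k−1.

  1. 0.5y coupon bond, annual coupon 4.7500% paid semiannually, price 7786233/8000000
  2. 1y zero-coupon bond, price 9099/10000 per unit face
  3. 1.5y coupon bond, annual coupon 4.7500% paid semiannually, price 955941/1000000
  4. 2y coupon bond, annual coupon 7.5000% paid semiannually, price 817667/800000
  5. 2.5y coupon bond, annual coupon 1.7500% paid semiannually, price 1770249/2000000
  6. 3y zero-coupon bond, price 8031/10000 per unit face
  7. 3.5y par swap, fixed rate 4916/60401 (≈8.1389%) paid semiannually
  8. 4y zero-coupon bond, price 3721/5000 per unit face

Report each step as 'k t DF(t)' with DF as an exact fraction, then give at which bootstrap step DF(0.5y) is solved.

1 1/2 9507/10000
2 1 9099/10000
3 3/2 4453/5000
4 2 8857/10000
5 5/2 8459/10000
6 3 8031/10000
7 7/2 3771/5000
8 4 3721/5000
DF(0.5y) is solved at step 1

step 1 [0.5y] bond c/2=19/800: DF=(7786233/8000000 − 19/800·(0))/(1+19/800) = 9507/10000 ≈ 0.950700
step 2 [1y] zero: DF = P = 9099/10000 ≈ 0.909900
step 3 [1.5y] bond c/2=19/800: DF=(955941/1000000 − 19/800·(0.950700+0.909900))/(1+19/800) = 4453/5000 ≈ 0.890600
step 4 [2y] bond c/2=3/80: DF=(817667/800000 − 3/80·(0.950700+0.909900+0.890600))/(1+3/80) = 8857/10000 ≈ 0.885700
step 5 [2.5y] bond c/2=7/800: DF=(1770249/2000000 − 7/800·(0.950700+0.909900+0.890600+0.885700))/(1+7/800) = 8459/10000 ≈ 0.845900
step 6 [3y] zero: DF = P = 8031/10000 ≈ 0.803100
step 7 [3.5y] swap r/2=2458/60401: DF=(1 − 2458/60401·(0.950700+0.909900+0.890600+0.885700+0.845900+0.803100))/(1+2458/60401) = 3771/5000 ≈ 0.754200
step 8 [4y] zero: DF = P = 3721/5000 ≈ 0.744200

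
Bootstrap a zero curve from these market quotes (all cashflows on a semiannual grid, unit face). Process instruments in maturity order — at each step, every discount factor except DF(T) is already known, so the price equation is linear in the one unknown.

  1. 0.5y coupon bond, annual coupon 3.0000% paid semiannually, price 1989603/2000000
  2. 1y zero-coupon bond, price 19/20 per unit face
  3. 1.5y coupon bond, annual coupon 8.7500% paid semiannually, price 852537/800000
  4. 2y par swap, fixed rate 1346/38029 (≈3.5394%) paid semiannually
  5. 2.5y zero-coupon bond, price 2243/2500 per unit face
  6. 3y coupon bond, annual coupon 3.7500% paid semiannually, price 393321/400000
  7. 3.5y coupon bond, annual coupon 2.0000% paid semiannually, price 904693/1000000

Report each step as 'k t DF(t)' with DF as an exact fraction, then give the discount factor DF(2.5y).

1 1/2 9801/10000
2 1 19/20
3 3/2 9401/10000
4 2 9327/10000
5 5/2 2243/2500
6 3 8787/10000
7 7/2 1681/2000
DF(2.5y) = 2243/2500 ≈ 0.897200

step 1 [0.5y] bond c/2=3/200: DF=(1989603/2000000 − 3/200·(0))/(1+3/200) = 9801/10000 ≈ 0.980100
step 2 [1y] zero: DF = P = 19/20 ≈ 0.950000
step 3 [1.5y] bond c/2=7/160: DF=(852537/800000 − 7/160·(0.980100+0.950000))/(1+7/160) = 9401/10000 ≈ 0.940100
step 4 [2y] swap r/2=673/38029: DF=(1 − 673/38029·(0.980100+0.950000+0.940100))/(1+673/38029) = 9327/10000 ≈ 0.932700
step 5 [2.5y] zero: DF = P = 2243/2500 ≈ 0.897200
step 6 [3y] bond c/2=3/160: DF=(393321/400000 − 3/160·(0.980100+0.950000+0.940100+0.932700+0.897200))/(1+3/160) = 8787/10000 ≈ 0.878700
step 7 [3.5y] bond c/2=1/100: DF=(904693/1000000 − 1/100·(0.980100+0.950000+0.940100+0.932700+0.897200+0.878700))/(1+1/100) = 1681/2000 ≈ 0.840500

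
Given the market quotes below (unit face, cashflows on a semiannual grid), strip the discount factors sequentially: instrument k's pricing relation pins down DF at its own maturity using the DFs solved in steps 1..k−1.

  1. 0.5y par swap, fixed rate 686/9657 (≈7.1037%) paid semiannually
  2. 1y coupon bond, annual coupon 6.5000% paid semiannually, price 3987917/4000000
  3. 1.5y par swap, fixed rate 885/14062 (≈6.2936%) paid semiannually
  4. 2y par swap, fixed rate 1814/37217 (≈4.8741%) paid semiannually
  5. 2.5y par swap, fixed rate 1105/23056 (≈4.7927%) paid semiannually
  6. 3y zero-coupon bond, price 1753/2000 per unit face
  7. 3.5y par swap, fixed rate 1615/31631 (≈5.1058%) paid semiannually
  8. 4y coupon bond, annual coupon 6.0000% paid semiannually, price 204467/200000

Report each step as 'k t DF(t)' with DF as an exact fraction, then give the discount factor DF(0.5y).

step 1 [0.5y] swap r/2=343/9657: DF=(1 − 343/9657·(0))/(1+343/9657) = 9657/10000 ≈ 0.965700
step 2 [1y] bond c/2=13/400: DF=(3987917/4000000 − 13/400·(0.965700))/(1+13/400) = 1169/1250 ≈ 0.935200
step 3 [1.5y] swap r/2=885/28124: DF=(1 − 885/28124·(0.965700+0.935200))/(1+885/28124) = 1823/2000 ≈ 0.911500
step 4 [2y] swap r/2=907/37217: DF=(1 − 907/37217·(0.965700+0.935200+0.911500))/(1+907/37217) = 9093/10000 ≈ 0.909300
step 5 [2.5y] swap r/2=1105/46112: DF=(1 − 1105/46112·(0.965700+0.935200+0.911500+0.909300))/(1+1105/46112) = 1779/2000 ≈ 0.889500
step 6 [3y] zero: DF = P = 1753/2000 ≈ 0.876500
step 7 [3.5y] swap r/2=1615/63262: DF=(1 − 1615/63262·(0.965700+0.935200+0.911500+0.909300+0.889500+0.876500))/(1+1615/63262) = 1677/2000 ≈ 0.838500
step 8 [4y] bond c/2=3/100: DF=(204467/200000 − 3/100·(0.965700+0.935200+0.911500+0.909300+0.889500+0.876500+0.838500))/(1+3/100) = 8083/10000 ≈ 0.808300

1 1/2 9657/10000
2 1 1169/1250
3 3/2 1823/2000
4 2 9093/10000
5 5/2 1779/2000
6 3 1753/2000
7 7/2 1677/2000
8 4 8083/10000
DF(0.5y) = 9657/10000 ≈ 0.965700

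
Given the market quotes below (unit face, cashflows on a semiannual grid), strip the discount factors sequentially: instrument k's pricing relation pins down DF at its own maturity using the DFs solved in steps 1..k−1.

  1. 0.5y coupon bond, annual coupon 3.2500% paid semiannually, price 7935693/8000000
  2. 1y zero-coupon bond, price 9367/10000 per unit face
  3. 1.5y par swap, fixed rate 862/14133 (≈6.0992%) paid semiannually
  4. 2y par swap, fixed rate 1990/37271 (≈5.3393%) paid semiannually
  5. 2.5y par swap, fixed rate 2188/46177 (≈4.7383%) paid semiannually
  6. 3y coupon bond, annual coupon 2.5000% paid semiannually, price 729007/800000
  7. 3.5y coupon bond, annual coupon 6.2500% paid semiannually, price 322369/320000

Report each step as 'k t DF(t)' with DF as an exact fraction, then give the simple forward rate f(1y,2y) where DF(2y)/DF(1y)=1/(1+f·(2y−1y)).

1 1/2 9761/10000
2 1 9367/10000
3 3/2 4569/5000
4 2 1801/2000
5 5/2 4453/5000
6 3 843/1000
7 7/2 4057/5000
f(1y,2y) = ((9367/10000)/(1801/2000) − 1)/(1) = 362/9005 ≈ 4.0200%

step 1 [0.5y] bond c/2=13/800: DF=(7935693/8000000 − 13/800·(0))/(1+13/800) = 9761/10000 ≈ 0.976100
step 2 [1y] zero: DF = P = 9367/10000 ≈ 0.936700
step 3 [1.5y] swap r/2=431/14133: DF=(1 − 431/14133·(0.976100+0.936700))/(1+431/14133) = 4569/5000 ≈ 0.913800
step 4 [2y] swap r/2=995/37271: DF=(1 − 995/37271·(0.976100+0.936700+0.913800))/(1+995/37271) = 1801/2000 ≈ 0.900500
step 5 [2.5y] swap r/2=1094/46177: DF=(1 − 1094/46177·(0.976100+0.936700+0.913800+0.900500))/(1+1094/46177) = 4453/5000 ≈ 0.890600
step 6 [3y] bond c/2=1/80: DF=(729007/800000 − 1/80·(0.976100+0.936700+0.913800+0.900500+0.890600))/(1+1/80) = 843/1000 ≈ 0.843000
step 7 [3.5y] bond c/2=1/32: DF=(322369/320000 − 1/32·(0.976100+0.936700+0.913800+0.900500+0.890600+0.843000))/(1+1/32) = 4057/5000 ≈ 0.811400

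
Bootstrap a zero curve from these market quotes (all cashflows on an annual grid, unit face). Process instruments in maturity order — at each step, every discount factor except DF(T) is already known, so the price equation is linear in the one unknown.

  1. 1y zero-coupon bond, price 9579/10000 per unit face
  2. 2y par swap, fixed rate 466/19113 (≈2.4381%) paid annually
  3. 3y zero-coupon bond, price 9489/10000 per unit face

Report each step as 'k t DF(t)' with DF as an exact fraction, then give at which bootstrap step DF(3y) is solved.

1 1 9579/10000
2 2 4767/5000
3 3 9489/10000
DF(3y) is solved at step 3

step 1 [1y] zero: DF = P = 9579/10000 ≈ 0.957900
step 2 [2y] swap r/1=466/19113: DF=(1 − 466/19113·(0.957900))/(1+466/19113) = 4767/5000 ≈ 0.953400
step 3 [3y] zero: DF = P = 9489/10000 ≈ 0.948900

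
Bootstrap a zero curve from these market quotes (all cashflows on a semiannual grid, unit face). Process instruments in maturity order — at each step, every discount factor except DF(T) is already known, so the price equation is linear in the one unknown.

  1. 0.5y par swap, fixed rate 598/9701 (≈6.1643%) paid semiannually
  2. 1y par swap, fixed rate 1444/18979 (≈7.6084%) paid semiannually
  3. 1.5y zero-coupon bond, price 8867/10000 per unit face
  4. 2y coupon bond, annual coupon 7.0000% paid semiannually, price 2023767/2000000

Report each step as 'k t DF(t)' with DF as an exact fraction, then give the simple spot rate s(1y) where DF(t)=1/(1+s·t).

1 1/2 9701/10000
2 1 4639/5000
3 3/2 8867/10000
4 2 1767/2000
s(1y) = (1/(4639/5000) − 1)/(1) = 361/4639 ≈ 7.7818%

step 1 [0.5y] swap r/2=299/9701: DF=(1 − 299/9701·(0))/(1+299/9701) = 9701/10000 ≈ 0.970100
step 2 [1y] swap r/2=722/18979: DF=(1 − 722/18979·(0.970100))/(1+722/18979) = 4639/5000 ≈ 0.927800
step 3 [1.5y] zero: DF = P = 8867/10000 ≈ 0.886700
step 4 [2y] bond c/2=7/200: DF=(2023767/2000000 − 7/200·(0.970100+0.927800+0.886700))/(1+7/200) = 1767/2000 ≈ 0.883500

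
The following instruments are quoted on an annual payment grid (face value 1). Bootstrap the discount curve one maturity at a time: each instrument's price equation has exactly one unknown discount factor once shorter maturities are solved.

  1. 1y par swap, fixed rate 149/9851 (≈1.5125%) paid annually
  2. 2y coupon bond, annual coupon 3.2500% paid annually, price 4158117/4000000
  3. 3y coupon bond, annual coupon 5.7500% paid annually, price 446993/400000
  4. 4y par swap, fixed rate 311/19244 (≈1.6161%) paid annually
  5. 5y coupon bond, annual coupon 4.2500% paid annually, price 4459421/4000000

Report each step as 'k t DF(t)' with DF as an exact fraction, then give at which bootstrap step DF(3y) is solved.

step 1 [1y] swap r/1=149/9851: DF=(1 − 149/9851·(0))/(1+149/9851) = 9851/10000 ≈ 0.985100
step 2 [2y] bond c/1=13/400: DF=(4158117/4000000 − 13/400·(0.985100))/(1+13/400) = 4879/5000 ≈ 0.975800
step 3 [3y] bond c/1=23/400: DF=(446993/400000 − 23/400·(0.985100+0.975800))/(1+23/400) = 9501/10000 ≈ 0.950100
step 4 [4y] swap r/1=311/19244: DF=(1 − 311/19244·(0.985100+0.975800+0.950100))/(1+311/19244) = 4689/5000 ≈ 0.937800
step 5 [5y] bond c/1=17/400: DF=(4459421/4000000 − 17/400·(0.985100+0.975800+0.950100+0.937800))/(1+17/400) = 73/80 ≈ 0.912500

1 1 9851/10000
2 2 4879/5000
3 3 9501/10000
4 4 4689/5000
5 5 73/80
DF(3y) is solved at step 3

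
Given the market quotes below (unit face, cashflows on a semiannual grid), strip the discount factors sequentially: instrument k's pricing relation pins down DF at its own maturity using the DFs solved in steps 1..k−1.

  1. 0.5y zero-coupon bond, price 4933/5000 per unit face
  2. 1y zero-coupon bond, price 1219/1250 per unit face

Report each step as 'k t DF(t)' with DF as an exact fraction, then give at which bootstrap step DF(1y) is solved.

step 1 [0.5y] zero: DF = P = 4933/5000 ≈ 0.986600
step 2 [1y] zero: DF = P = 1219/1250 ≈ 0.975200

1 1/2 4933/5000
2 1 1219/1250
DF(1y) is solved at step 2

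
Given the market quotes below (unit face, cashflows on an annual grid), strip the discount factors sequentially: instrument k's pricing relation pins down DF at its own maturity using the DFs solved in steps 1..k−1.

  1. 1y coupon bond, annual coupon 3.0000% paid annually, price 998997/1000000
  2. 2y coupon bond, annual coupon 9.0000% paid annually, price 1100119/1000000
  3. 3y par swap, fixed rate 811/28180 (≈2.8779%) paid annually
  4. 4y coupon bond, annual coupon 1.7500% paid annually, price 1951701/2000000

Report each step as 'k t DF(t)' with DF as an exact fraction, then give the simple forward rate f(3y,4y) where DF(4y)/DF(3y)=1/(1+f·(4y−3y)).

1 1 9699/10000
2 2 2323/2500
3 3 9189/10000
4 4 4553/5000
f(3y,4y) = ((9189/10000)/(4553/5000) − 1)/(1) = 83/9106 ≈ 0.9115%

step 1 [1y] bond c/1=3/100: DF=(998997/1000000 − 3/100·(0))/(1+3/100) = 9699/10000 ≈ 0.969900
step 2 [2y] bond c/1=9/100: DF=(1100119/1000000 − 9/100·(0.969900))/(1+9/100) = 2323/2500 ≈ 0.929200
step 3 [3y] swap r/1=811/28180: DF=(1 − 811/28180·(0.969900+0.929200))/(1+811/28180) = 9189/10000 ≈ 0.918900
step 4 [4y] bond c/1=7/400: DF=(1951701/2000000 − 7/400·(0.969900+0.929200+0.918900))/(1+7/400) = 4553/5000 ≈ 0.910600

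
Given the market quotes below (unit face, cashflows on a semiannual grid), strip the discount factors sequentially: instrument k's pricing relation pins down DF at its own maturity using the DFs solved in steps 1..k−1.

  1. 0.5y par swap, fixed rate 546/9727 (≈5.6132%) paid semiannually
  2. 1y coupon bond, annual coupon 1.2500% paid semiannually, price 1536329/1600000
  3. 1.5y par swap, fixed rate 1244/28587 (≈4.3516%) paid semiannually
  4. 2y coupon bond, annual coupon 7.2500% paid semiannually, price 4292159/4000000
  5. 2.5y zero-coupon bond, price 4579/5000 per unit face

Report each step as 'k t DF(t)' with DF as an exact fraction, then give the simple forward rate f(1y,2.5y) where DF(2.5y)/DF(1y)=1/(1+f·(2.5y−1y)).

1 1/2 9727/10000
2 1 4741/5000
3 3/2 4689/5000
4 2 1871/2000
5 5/2 4579/5000
f(1y,2.5y) = ((4741/5000)/(4579/5000) − 1)/(3/2) = 108/4579 ≈ 2.3586%

step 1 [0.5y] swap r/2=273/9727: DF=(1 − 273/9727·(0))/(1+273/9727) = 9727/10000 ≈ 0.972700
step 2 [1y] bond c/2=1/160: DF=(1536329/1600000 − 1/160·(0.972700))/(1+1/160) = 4741/5000 ≈ 0.948200
step 3 [1.5y] swap r/2=622/28587: DF=(1 − 622/28587·(0.972700+0.948200))/(1+622/28587) = 4689/5000 ≈ 0.937800
step 4 [2y] bond c/2=29/800: DF=(4292159/4000000 − 29/800·(0.972700+0.948200+0.937800))/(1+29/800) = 1871/2000 ≈ 0.935500
step 5 [2.5y] zero: DF = P = 4579/5000 ≈ 0.915800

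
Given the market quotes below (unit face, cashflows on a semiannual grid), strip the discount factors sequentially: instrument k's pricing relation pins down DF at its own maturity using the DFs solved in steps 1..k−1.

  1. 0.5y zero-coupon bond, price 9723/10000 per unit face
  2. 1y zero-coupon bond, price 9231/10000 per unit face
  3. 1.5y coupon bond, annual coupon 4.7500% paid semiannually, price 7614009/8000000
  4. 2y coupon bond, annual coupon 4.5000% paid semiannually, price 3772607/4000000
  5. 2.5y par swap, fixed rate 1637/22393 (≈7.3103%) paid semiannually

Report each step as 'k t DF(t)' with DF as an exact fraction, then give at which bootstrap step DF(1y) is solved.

1 1/2 9723/10000
2 1 9231/10000
3 3/2 8857/10000
4 2 2153/2500
5 5/2 8363/10000
DF(1y) is solved at step 2

step 1 [0.5y] zero: DF = P = 9723/10000 ≈ 0.972300
step 2 [1y] zero: DF = P = 9231/10000 ≈ 0.923100
step 3 [1.5y] bond c/2=19/800: DF=(7614009/8000000 − 19/800·(0.972300+0.923100))/(1+19/800) = 8857/10000 ≈ 0.885700
step 4 [2y] bond c/2=9/400: DF=(3772607/4000000 − 9/400·(0.972300+0.923100+0.885700))/(1+9/400) = 2153/2500 ≈ 0.861200
step 5 [2.5y] swap r/2=1637/44786: DF=(1 − 1637/44786·(0.972300+0.923100+0.885700+0.861200))/(1+1637/44786) = 8363/10000 ≈ 0.836300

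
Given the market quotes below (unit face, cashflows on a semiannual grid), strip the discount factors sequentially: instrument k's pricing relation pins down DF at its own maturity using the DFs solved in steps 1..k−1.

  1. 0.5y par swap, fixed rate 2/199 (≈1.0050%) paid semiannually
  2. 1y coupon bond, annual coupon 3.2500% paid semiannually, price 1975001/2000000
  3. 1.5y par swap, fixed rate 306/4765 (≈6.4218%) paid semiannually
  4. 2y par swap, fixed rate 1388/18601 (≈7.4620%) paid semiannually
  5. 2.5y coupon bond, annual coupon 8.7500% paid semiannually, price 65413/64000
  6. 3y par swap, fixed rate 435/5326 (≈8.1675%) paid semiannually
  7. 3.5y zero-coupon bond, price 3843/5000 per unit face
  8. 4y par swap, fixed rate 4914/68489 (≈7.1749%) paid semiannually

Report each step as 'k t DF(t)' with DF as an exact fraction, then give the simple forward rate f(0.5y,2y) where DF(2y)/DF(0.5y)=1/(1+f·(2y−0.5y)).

1 1/2 199/200
2 1 4779/5000
3 3/2 4541/5000
4 2 2153/2500
5 5/2 8233/10000
6 3 313/400
7 7/2 3843/5000
8 4 7543/10000
f(0.5y,2y) = ((199/200)/(2153/2500) − 1)/(3/2) = 223/2153 ≈ 10.3576%

step 1 [0.5y] swap r/2=1/199: DF=(1 − 1/199·(0))/(1+1/199) = 199/200 ≈ 0.995000
step 2 [1y] bond c/2=13/800: DF=(1975001/2000000 − 13/800·(0.995000))/(1+13/800) = 4779/5000 ≈ 0.955800
step 3 [1.5y] swap r/2=153/4765: DF=(1 − 153/4765·(0.995000+0.955800))/(1+153/4765) = 4541/5000 ≈ 0.908200
step 4 [2y] swap r/2=694/18601: DF=(1 − 694/18601·(0.995000+0.955800+0.908200))/(1+694/18601) = 2153/2500 ≈ 0.861200
step 5 [2.5y] bond c/2=7/160: DF=(65413/64000 − 7/160·(0.995000+0.955800+0.908200+0.861200))/(1+7/160) = 8233/10000 ≈ 0.823300
step 6 [3y] swap r/2=435/10652: DF=(1 − 435/10652·(0.995000+0.955800+0.908200+0.861200+0.823300))/(1+435/10652) = 313/400 ≈ 0.782500
step 7 [3.5y] zero: DF = P = 3843/5000 ≈ 0.768600
step 8 [4y] swap r/2=2457/68489: DF=(1 − 2457/68489·(0.995000+0.955800+0.908200+0.861200+0.823300+0.782500+0.768600))/(1+2457/68489) = 7543/10000 ≈ 0.754300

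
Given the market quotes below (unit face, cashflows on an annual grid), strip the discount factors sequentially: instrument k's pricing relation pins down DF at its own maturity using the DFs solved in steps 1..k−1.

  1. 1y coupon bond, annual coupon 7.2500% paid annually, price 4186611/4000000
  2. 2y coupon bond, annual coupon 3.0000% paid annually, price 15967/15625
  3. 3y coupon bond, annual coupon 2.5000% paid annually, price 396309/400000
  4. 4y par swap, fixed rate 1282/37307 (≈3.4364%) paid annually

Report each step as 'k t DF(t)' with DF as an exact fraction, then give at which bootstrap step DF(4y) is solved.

1 1 9759/10000
2 2 9637/10000
3 3 9193/10000
4 4 4359/5000
DF(4y) is solved at step 4

step 1 [1y] bond c/1=29/400: DF=(4186611/4000000 − 29/400·(0))/(1+29/400) = 9759/10000 ≈ 0.975900
step 2 [2y] bond c/1=3/100: DF=(15967/15625 − 3/100·(0.975900))/(1+3/100) = 9637/10000 ≈ 0.963700
step 3 [3y] bond c/1=1/40: DF=(396309/400000 − 1/40·(0.975900+0.963700))/(1+1/40) = 9193/10000 ≈ 0.919300
step 4 [4y] swap r/1=1282/37307: DF=(1 − 1282/37307·(0.975900+0.963700+0.919300))/(1+1282/37307) = 4359/5000 ≈ 0.871800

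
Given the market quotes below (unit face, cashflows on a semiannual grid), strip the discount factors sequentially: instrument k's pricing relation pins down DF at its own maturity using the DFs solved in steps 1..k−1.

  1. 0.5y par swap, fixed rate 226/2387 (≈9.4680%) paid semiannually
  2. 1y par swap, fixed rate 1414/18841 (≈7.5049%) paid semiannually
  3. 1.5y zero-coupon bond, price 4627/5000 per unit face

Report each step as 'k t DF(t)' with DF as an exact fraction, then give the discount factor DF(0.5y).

step 1 [0.5y] swap r/2=113/2387: DF=(1 − 113/2387·(0))/(1+113/2387) = 2387/2500 ≈ 0.954800
step 2 [1y] swap r/2=707/18841: DF=(1 − 707/18841·(0.954800))/(1+707/18841) = 9293/10000 ≈ 0.929300
step 3 [1.5y] zero: DF = P = 4627/5000 ≈ 0.925400

1 1/2 2387/2500
2 1 9293/10000
3 3/2 4627/5000
DF(0.5y) = 2387/2500 ≈ 0.954800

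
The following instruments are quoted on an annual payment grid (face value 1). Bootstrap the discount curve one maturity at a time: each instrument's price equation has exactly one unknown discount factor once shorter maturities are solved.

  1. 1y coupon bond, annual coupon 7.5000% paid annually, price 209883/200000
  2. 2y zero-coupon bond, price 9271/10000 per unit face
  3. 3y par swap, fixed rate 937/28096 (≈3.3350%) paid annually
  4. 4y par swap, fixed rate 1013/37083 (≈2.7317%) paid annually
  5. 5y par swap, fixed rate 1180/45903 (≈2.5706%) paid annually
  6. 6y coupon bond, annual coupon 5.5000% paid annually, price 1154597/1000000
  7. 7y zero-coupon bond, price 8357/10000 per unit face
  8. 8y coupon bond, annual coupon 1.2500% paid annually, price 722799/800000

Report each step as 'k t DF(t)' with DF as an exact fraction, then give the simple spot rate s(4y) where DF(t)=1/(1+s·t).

1 1 4881/5000
2 2 9271/10000
3 3 9063/10000
4 4 8987/10000
5 5 441/500
6 6 8551/10000
7 7 8357/10000
8 8 2037/2500
s(4y) = (1/(8987/10000) − 1)/(4) = 1013/35948 ≈ 2.8180%

step 1 [1y] bond c/1=3/40: DF=(209883/200000 − 3/40·(0))/(1+3/40) = 4881/5000 ≈ 0.976200
step 2 [2y] zero: DF = P = 9271/10000 ≈ 0.927100
step 3 [3y] swap r/1=937/28096: DF=(1 − 937/28096·(0.976200+0.927100))/(1+937/28096) = 9063/10000 ≈ 0.906300
step 4 [4y] swap r/1=1013/37083: DF=(1 − 1013/37083·(0.976200+0.927100+0.906300))/(1+1013/37083) = 8987/10000 ≈ 0.898700
step 5 [5y] swap r/1=1180/45903: DF=(1 − 1180/45903·(0.976200+0.927100+0.906300+0.898700))/(1+1180/45903) = 441/500 ≈ 0.882000
step 6 [6y] bond c/1=11/200: DF=(1154597/1000000 − 11/200·(0.976200+0.927100+0.906300+0.898700+0.882000))/(1+11/200) = 8551/10000 ≈ 0.855100
step 7 [7y] zero: DF = P = 8357/10000 ≈ 0.835700
step 8 [8y] bond c/1=1/80: DF=(722799/800000 − 1/80·(0.976200+0.927100+0.906300+0.898700+0.882000+0.855100+0.835700))/(1+1/80) = 2037/2500 ≈ 0.814800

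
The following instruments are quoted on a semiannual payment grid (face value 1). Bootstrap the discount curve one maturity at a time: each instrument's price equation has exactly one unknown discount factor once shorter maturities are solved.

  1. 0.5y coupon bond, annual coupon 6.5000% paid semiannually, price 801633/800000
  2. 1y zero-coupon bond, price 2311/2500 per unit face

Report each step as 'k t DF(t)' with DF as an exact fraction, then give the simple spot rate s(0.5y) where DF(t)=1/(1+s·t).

step 1 [0.5y] bond c/2=13/400: DF=(801633/800000 − 13/400·(0))/(1+13/400) = 1941/2000 ≈ 0.970500
step 2 [1y] zero: DF = P = 2311/2500 ≈ 0.924400

1 1/2 1941/2000
2 1 2311/2500
s(0.5y) = (1/(1941/2000) − 1)/(1/2) = 118/1941 ≈ 6.0793%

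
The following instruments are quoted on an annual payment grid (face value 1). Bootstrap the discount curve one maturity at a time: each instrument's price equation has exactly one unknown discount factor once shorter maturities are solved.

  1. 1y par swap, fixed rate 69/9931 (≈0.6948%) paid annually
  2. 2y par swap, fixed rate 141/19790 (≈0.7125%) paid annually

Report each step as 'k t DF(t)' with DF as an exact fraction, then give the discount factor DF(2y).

1 1 9931/10000
2 2 9859/10000
DF(2y) = 9859/10000 ≈ 0.985900

step 1 [1y] swap r/1=69/9931: DF=(1 − 69/9931·(0))/(1+69/9931) = 9931/10000 ≈ 0.993100
step 2 [2y] swap r/1=141/19790: DF=(1 − 141/19790·(0.993100))/(1+141/19790) = 9859/10000 ≈ 0.985900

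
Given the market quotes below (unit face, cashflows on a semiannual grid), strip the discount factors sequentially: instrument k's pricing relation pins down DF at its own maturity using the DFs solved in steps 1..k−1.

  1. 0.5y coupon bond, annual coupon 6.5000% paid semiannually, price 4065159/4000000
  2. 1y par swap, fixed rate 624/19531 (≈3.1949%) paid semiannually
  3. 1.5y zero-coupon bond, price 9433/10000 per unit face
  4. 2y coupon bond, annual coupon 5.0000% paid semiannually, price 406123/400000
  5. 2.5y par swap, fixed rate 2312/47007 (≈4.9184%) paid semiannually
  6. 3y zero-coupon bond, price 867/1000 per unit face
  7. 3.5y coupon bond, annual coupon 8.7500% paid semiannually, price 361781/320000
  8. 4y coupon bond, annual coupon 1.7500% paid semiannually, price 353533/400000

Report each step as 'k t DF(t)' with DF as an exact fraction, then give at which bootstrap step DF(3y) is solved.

step 1 [0.5y] bond c/2=13/400: DF=(4065159/4000000 − 13/400·(0))/(1+13/400) = 9843/10000 ≈ 0.984300
step 2 [1y] swap r/2=312/19531: DF=(1 − 312/19531·(0.984300))/(1+312/19531) = 1211/1250 ≈ 0.968800
step 3 [1.5y] zero: DF = P = 9433/10000 ≈ 0.943300
step 4 [2y] bond c/2=1/40: DF=(406123/400000 − 1/40·(0.984300+0.968800+0.943300))/(1+1/40) = 9199/10000 ≈ 0.919900
step 5 [2.5y] swap r/2=1156/47007: DF=(1 − 1156/47007·(0.984300+0.968800+0.943300+0.919900))/(1+1156/47007) = 2211/2500 ≈ 0.884400
step 6 [3y] zero: DF = P = 867/1000 ≈ 0.867000
step 7 [3.5y] bond c/2=7/160: DF=(361781/320000 − 7/160·(0.984300+0.968800+0.943300+0.919900+0.884400+0.867000))/(1+7/160) = 4249/5000 ≈ 0.849800
step 8 [4y] bond c/2=7/800: DF=(353533/400000 − 7/800·(0.984300+0.968800+0.943300+0.919900+0.884400+0.867000+0.849800))/(1+7/800) = 1641/2000 ≈ 0.820500

1 1/2 9843/10000
2 1 1211/1250
3 3/2 9433/10000
4 2 9199/10000
5 5/2 2211/2500
6 3 867/1000
7 7/2 4249/5000
8 4 1641/2000
DF(3y) is solved at step 6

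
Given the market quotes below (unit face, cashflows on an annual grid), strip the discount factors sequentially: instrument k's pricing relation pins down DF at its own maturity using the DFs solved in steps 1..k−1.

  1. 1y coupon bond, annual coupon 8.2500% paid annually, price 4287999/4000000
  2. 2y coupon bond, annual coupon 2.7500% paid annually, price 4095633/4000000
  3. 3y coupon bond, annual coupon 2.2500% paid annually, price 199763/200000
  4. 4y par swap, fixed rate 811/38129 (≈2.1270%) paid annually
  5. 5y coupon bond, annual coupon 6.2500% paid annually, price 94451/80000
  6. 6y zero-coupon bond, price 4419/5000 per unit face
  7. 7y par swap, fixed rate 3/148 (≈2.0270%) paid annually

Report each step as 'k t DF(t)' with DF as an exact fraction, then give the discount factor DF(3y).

step 1 [1y] bond c/1=33/400: DF=(4287999/4000000 − 33/400·(0))/(1+33/400) = 9903/10000 ≈ 0.990300
step 2 [2y] bond c/1=11/400: DF=(4095633/4000000 − 11/400·(0.990300))/(1+11/400) = 97/100 ≈ 0.970000
step 3 [3y] bond c/1=9/400: DF=(199763/200000 − 9/400·(0.990300+0.970000))/(1+9/400) = 9337/10000 ≈ 0.933700
step 4 [4y] swap r/1=811/38129: DF=(1 − 811/38129·(0.990300+0.970000+0.933700))/(1+811/38129) = 9189/10000 ≈ 0.918900
step 5 [5y] bond c/1=1/16: DF=(94451/80000 − 1/16·(0.990300+0.970000+0.933700+0.918900))/(1+1/16) = 8869/10000 ≈ 0.886900
step 6 [6y] zero: DF = P = 4419/5000 ≈ 0.883800
step 7 [7y] swap r/1=3/148: DF=(1 − 3/148·(0.990300+0.970000+0.933700+0.918900+0.886900+0.883800))/(1+3/148) = 2173/2500 ≈ 0.869200

1 1 9903/10000
2 2 97/100
3 3 9337/10000
4 4 9189/10000
5 5 8869/10000
6 6 4419/5000
7 7 2173/2500
DF(3y) = 9337/10000 ≈ 0.933700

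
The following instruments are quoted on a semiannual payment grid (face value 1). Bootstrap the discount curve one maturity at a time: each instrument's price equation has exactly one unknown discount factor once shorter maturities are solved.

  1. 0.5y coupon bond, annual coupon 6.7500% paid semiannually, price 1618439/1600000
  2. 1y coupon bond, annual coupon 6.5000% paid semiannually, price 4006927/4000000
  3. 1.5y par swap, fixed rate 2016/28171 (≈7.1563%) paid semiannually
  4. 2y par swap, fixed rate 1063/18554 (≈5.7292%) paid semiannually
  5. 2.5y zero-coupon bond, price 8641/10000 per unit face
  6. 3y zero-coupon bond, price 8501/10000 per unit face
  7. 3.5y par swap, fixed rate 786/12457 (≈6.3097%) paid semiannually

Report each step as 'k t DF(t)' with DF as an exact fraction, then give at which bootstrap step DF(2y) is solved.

step 1 [0.5y] bond c/2=27/800: DF=(1618439/1600000 − 27/800·(0))/(1+27/800) = 1957/2000 ≈ 0.978500
step 2 [1y] bond c/2=13/400: DF=(4006927/4000000 − 13/400·(0.978500))/(1+13/400) = 4697/5000 ≈ 0.939400
step 3 [1.5y] swap r/2=1008/28171: DF=(1 − 1008/28171·(0.978500+0.939400))/(1+1008/28171) = 562/625 ≈ 0.899200
step 4 [2y] swap r/2=1063/37108: DF=(1 − 1063/37108·(0.978500+0.939400+0.899200))/(1+1063/37108) = 8937/10000 ≈ 0.893700
step 5 [2.5y] zero: DF = P = 8641/10000 ≈ 0.864100
step 6 [3y] zero: DF = P = 8501/10000 ≈ 0.850100
step 7 [3.5y] swap r/2=393/12457: DF=(1 − 393/12457·(0.978500+0.939400+0.899200+0.893700+0.864100+0.850100))/(1+393/12457) = 1607/2000 ≈ 0.803500

1 1/2 1957/2000
2 1 4697/5000
3 3/2 562/625
4 2 8937/10000
5 5/2 8641/10000
6 3 8501/10000
7 7/2 1607/2000
DF(2y) is solved at step 4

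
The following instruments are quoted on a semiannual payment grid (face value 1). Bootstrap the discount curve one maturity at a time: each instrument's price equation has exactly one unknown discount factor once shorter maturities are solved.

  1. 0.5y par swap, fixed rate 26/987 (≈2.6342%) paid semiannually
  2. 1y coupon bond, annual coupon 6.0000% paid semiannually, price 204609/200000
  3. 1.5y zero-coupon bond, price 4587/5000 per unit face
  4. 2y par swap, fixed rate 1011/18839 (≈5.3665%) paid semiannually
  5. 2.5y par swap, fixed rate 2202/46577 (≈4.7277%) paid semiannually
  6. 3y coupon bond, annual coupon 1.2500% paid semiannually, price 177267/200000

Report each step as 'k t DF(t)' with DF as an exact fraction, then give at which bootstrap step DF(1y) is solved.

1 1/2 987/1000
2 1 1929/2000
3 3/2 4587/5000
4 2 8989/10000
5 5/2 8899/10000
6 3 8519/10000
DF(1y) is solved at step 2

step 1 [0.5y] swap r/2=13/987: DF=(1 − 13/987·(0))/(1+13/987) = 987/1000 ≈ 0.987000
step 2 [1y] bond c/2=3/100: DF=(204609/200000 − 3/100·(0.987000))/(1+3/100) = 1929/2000 ≈ 0.964500
step 3 [1.5y] zero: DF = P = 4587/5000 ≈ 0.917400
step 4 [2y] swap r/2=1011/37678: DF=(1 − 1011/37678·(0.987000+0.964500+0.917400))/(1+1011/37678) = 8989/10000 ≈ 0.898900
step 5 [2.5y] swap r/2=1101/46577: DF=(1 − 1101/46577·(0.987000+0.964500+0.917400+0.898900))/(1+1101/46577) = 8899/10000 ≈ 0.889900
step 6 [3y] bond c/2=1/160: DF=(177267/200000 − 1/160·(0.987000+0.964500+0.917400+0.898900+0.889900))/(1+1/160) = 8519/10000 ≈ 0.851900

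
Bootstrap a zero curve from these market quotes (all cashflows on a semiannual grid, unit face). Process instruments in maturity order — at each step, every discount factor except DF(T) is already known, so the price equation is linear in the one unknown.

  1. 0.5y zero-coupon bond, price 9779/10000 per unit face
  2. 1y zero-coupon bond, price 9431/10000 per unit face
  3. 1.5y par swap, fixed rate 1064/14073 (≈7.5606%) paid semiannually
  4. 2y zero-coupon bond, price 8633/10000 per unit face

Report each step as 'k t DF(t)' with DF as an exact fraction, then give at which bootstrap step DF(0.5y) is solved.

1 1/2 9779/10000
2 1 9431/10000
3 3/2 1117/1250
4 2 8633/10000
DF(0.5y) is solved at step 1

step 1 [0.5y] zero: DF = P = 9779/10000 ≈ 0.977900
step 2 [1y] zero: DF = P = 9431/10000 ≈ 0.943100
step 3 [1.5y] swap r/2=532/14073: DF=(1 − 532/14073·(0.977900+0.943100))/(1+532/14073) = 1117/1250 ≈ 0.893600
step 4 [2y] zero: DF = P = 8633/10000 ≈ 0.863300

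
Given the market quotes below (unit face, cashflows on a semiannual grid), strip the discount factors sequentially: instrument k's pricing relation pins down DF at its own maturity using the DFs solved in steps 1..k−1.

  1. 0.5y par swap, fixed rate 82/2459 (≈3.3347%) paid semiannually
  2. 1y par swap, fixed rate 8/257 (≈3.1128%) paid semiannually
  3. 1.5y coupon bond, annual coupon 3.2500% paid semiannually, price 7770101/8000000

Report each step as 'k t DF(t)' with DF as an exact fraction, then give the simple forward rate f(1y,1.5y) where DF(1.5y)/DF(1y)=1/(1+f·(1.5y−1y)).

step 1 [0.5y] swap r/2=41/2459: DF=(1 − 41/2459·(0))/(1+41/2459) = 2459/2500 ≈ 0.983600
step 2 [1y] swap r/2=4/257: DF=(1 − 4/257·(0.983600))/(1+4/257) = 606/625 ≈ 0.969600
step 3 [1.5y] bond c/2=13/800: DF=(7770101/8000000 − 13/800·(0.983600+0.969600))/(1+13/800) = 1849/2000 ≈ 0.924500

1 1/2 2459/2500
2 1 606/625
3 3/2 1849/2000
f(1y,1.5y) = ((606/625)/(1849/2000) − 1)/(1/2) = 902/9245 ≈ 9.7566%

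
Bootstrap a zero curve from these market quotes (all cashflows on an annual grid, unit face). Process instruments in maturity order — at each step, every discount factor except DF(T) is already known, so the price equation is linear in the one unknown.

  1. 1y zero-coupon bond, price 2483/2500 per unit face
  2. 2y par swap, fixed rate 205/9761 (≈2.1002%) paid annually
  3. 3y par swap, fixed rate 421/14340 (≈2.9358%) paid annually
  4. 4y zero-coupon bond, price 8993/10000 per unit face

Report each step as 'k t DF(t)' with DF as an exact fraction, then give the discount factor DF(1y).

step 1 [1y] zero: DF = P = 2483/2500 ≈ 0.993200
step 2 [2y] swap r/1=205/9761: DF=(1 − 205/9761·(0.993200))/(1+205/9761) = 959/1000 ≈ 0.959000
step 3 [3y] swap r/1=421/14340: DF=(1 − 421/14340·(0.993200+0.959000))/(1+421/14340) = 4579/5000 ≈ 0.915800
step 4 [4y] zero: DF = P = 8993/10000 ≈ 0.899300

1 1 2483/2500
2 2 959/1000
3 3 4579/5000
4 4 8993/10000
DF(1y) = 2483/2500 ≈ 0.993200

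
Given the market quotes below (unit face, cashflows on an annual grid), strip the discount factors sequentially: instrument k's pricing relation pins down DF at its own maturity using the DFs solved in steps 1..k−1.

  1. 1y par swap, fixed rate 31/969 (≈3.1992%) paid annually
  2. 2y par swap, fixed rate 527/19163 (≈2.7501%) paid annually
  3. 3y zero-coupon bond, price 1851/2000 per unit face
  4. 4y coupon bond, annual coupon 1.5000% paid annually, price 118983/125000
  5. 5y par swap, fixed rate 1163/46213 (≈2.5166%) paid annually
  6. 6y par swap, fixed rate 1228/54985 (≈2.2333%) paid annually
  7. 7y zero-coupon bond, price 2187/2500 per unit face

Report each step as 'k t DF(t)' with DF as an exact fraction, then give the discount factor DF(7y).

step 1 [1y] swap r/1=31/969: DF=(1 − 31/969·(0))/(1+31/969) = 969/1000 ≈ 0.969000
step 2 [2y] swap r/1=527/19163: DF=(1 − 527/19163·(0.969000))/(1+527/19163) = 9473/10000 ≈ 0.947300
step 3 [3y] zero: DF = P = 1851/2000 ≈ 0.925500
step 4 [4y] bond c/1=3/200: DF=(118983/125000 − 3/200·(0.969000+0.947300+0.925500))/(1+3/200) = 4479/5000 ≈ 0.895800
step 5 [5y] swap r/1=1163/46213: DF=(1 − 1163/46213·(0.969000+0.947300+0.925500+0.895800))/(1+1163/46213) = 8837/10000 ≈ 0.883700
step 6 [6y] swap r/1=1228/54985: DF=(1 − 1228/54985·(0.969000+0.947300+0.925500+0.895800+0.883700))/(1+1228/54985) = 2193/2500 ≈ 0.877200
step 7 [7y] zero: DF = P = 2187/2500 ≈ 0.874800

1 1 969/1000
2 2 9473/10000
3 3 1851/2000
4 4 4479/5000
5 5 8837/10000
6 6 2193/2500
7 7 2187/2500
DF(7y) = 2187/2500 ≈ 0.874800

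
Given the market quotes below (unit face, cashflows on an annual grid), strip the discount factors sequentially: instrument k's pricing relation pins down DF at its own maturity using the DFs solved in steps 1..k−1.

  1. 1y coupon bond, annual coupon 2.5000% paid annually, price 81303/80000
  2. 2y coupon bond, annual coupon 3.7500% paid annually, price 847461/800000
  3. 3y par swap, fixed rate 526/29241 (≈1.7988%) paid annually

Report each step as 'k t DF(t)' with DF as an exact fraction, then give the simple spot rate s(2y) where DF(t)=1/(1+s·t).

step 1 [1y] bond c/1=1/40: DF=(81303/80000 − 1/40·(0))/(1+1/40) = 1983/2000 ≈ 0.991500
step 2 [2y] bond c/1=3/80: DF=(847461/800000 − 3/80·(0.991500))/(1+3/80) = 2463/2500 ≈ 0.985200
step 3 [3y] swap r/1=526/29241: DF=(1 − 526/29241·(0.991500+0.985200))/(1+526/29241) = 4737/5000 ≈ 0.947400

1 1 1983/2000
2 2 2463/2500
3 3 4737/5000
s(2y) = (1/(2463/2500) − 1)/(2) = 37/4926 ≈ 0.7511%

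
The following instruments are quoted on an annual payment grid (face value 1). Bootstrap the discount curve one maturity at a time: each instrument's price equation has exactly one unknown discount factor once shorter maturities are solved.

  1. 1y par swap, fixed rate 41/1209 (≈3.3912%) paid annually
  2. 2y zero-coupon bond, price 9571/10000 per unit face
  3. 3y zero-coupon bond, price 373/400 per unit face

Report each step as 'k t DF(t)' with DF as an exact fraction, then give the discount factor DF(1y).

1 1 1209/1250
2 2 9571/10000
3 3 373/400
DF(1y) = 1209/1250 ≈ 0.967200

step 1 [1y] swap r/1=41/1209: DF=(1 − 41/1209·(0))/(1+41/1209) = 1209/1250 ≈ 0.967200
step 2 [2y] zero: DF = P = 9571/10000 ≈ 0.957100
step 3 [3y] zero: DF = P = 373/400 ≈ 0.932500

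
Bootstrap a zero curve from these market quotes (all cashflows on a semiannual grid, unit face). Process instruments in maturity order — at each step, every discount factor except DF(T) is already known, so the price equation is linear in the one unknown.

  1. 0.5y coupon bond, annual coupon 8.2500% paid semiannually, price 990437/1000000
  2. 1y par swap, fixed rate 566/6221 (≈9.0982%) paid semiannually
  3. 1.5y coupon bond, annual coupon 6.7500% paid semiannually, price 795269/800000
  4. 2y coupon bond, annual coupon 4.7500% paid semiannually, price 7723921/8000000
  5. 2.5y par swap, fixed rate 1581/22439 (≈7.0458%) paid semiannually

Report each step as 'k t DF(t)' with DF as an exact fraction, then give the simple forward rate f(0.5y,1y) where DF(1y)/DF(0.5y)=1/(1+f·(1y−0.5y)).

1 1/2 1189/1250
2 1 9151/10000
3 3/2 9007/10000
4 2 8789/10000
5 5/2 8419/10000
f(0.5y,1y) = ((1189/1250)/(9151/10000) − 1)/(1/2) = 722/9151 ≈ 7.8898%

step 1 [0.5y] bond c/2=33/800: DF=(990437/1000000 − 33/800·(0))/(1+33/800) = 1189/1250 ≈ 0.951200
step 2 [1y] swap r/2=283/6221: DF=(1 − 283/6221·(0.951200))/(1+283/6221) = 9151/10000 ≈ 0.915100
step 3 [1.5y] bond c/2=27/800: DF=(795269/800000 − 27/800·(0.951200+0.915100))/(1+27/800) = 9007/10000 ≈ 0.900700
step 4 [2y] bond c/2=19/800: DF=(7723921/8000000 − 19/800·(0.951200+0.915100+0.900700))/(1+19/800) = 8789/10000 ≈ 0.878900
step 5 [2.5y] swap r/2=1581/44878: DF=(1 − 1581/44878·(0.951200+0.915100+0.900700+0.878900))/(1+1581/44878) = 8419/10000 ≈ 0.841900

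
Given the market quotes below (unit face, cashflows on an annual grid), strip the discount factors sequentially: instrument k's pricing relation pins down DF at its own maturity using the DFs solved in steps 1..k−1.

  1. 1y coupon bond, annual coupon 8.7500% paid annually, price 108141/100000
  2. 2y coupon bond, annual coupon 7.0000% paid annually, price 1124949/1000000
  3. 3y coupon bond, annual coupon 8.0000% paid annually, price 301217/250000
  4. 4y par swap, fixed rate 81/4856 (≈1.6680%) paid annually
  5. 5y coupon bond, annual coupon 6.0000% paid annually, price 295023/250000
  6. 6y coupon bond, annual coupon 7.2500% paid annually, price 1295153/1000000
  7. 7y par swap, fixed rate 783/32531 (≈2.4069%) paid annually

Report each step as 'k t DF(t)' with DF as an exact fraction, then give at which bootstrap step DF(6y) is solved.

step 1 [1y] bond c/1=7/80: DF=(108141/100000 − 7/80·(0))/(1+7/80) = 1243/1250 ≈ 0.994400
step 2 [2y] bond c/1=7/100: DF=(1124949/1000000 − 7/100·(0.994400))/(1+7/100) = 9863/10000 ≈ 0.986300
step 3 [3y] bond c/1=2/25: DF=(301217/250000 − 2/25·(0.994400+0.986300))/(1+2/25) = 9689/10000 ≈ 0.968900
step 4 [4y] swap r/1=81/4856: DF=(1 − 81/4856·(0.994400+0.986300+0.968900))/(1+81/4856) = 1169/1250 ≈ 0.935200
step 5 [5y] bond c/1=3/50: DF=(295023/250000 − 3/50·(0.994400+0.986300+0.968900+0.935200))/(1+3/50) = 4467/5000 ≈ 0.893400
step 6 [6y] bond c/1=29/400: DF=(1295153/1000000 − 29/400·(0.994400+0.986300+0.968900+0.935200+0.893400))/(1+29/400) = 4423/5000 ≈ 0.884600
step 7 [7y] swap r/1=783/32531: DF=(1 − 783/32531·(0.994400+0.986300+0.968900+0.935200+0.893400+0.884600))/(1+783/32531) = 4217/5000 ≈ 0.843400

1 1 1243/1250
2 2 9863/10000
3 3 9689/10000
4 4 1169/1250
5 5 4467/5000
6 6 4423/5000
7 7 4217/5000
DF(6y) is solved at step 6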